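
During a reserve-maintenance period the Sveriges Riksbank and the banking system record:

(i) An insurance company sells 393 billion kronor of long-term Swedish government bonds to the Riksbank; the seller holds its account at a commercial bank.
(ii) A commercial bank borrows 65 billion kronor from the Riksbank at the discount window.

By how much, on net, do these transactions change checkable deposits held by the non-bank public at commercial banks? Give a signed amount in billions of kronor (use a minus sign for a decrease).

+393 billion

Riksbank balance sheet:
  Assets:      Securities +393B, Loans to banks +65B
  Liabilities: Bank reserves +458B
Commercial banking system:
  Assets:      Reserves at CB +458B
  Liabilities: Checkable deposits +393B, Borrowings from CB +65B
So the change in checkable deposits held by the non-bank public at commercial banks is +393 billion.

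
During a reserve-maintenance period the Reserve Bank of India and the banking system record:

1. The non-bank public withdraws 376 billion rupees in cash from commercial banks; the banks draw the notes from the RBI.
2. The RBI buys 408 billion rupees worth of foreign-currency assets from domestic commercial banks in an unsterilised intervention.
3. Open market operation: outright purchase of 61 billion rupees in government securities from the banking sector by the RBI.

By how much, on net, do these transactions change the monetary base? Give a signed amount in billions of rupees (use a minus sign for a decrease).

Currency withdrawal 376 billion rupees: just a shift between currency and reserves — both are base money → 0.
FX purchase 408 billion rupees: RBI balance sheet expands → +408B.
OMO purchase (from banks) 61 billion rupees: RBI balance sheet expands → +61B.
Net: 0 + 408 + 61 = +469 billion.

+469 billion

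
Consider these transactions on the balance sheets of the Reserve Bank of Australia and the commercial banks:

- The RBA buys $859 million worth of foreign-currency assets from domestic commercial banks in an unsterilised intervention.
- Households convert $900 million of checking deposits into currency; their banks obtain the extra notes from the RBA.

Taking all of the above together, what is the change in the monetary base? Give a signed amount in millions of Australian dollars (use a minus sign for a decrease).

+$859 million

RBA balance sheet:
  Assets:      Foreign assets +$859M
  Liabilities: Bank reserves −$41M, Currency in circulation +$900M
Monetary base = currency + reserves: +$900M + (−$41M) = +$859 million.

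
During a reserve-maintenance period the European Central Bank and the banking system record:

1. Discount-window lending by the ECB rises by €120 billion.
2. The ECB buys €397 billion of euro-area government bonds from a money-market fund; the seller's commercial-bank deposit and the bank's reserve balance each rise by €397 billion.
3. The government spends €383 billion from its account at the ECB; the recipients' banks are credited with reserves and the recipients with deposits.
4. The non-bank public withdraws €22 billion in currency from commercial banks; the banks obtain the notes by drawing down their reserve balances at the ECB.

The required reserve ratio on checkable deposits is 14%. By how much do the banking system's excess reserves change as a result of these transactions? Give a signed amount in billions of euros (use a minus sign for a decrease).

+€771.88 billion

Discount-window loan €120 billion: reserves +€120B, deposits 0.
Asset purchase (from non-banks) €397 billion: reserves +€397B, deposits +€397B.
Government spending €383 billion: reserves +€383B, deposits +€383B.
Currency withdrawal €22 billion: reserves −€22B, deposits −€22B.
Totals: Δreserves = +€878B, Δdeposits = +€758B.
Δrequired reserves = 14% × +€758B = +€106.12B.
Δexcess reserves = Δreserves − Δrequired = +€878B − (+€106.12B) = +€771.88 billion.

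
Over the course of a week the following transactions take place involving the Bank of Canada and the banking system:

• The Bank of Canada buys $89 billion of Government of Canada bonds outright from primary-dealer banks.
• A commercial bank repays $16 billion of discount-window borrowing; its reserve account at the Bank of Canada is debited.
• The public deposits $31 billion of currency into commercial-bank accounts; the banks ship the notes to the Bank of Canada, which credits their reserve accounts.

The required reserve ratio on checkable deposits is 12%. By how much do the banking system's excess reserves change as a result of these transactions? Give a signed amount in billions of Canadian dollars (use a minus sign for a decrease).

OMO purchase (from banks) $89 billion: reserves +$89B, deposits 0.
Discount-window repayment $16 billion: reserves −$16B, deposits 0.
Currency deposit $31 billion: reserves +$31B, deposits +$31B.
Totals: Δreserves = +$104B, Δdeposits = +$31B.
Δrequired reserves = 12% × +$31B = +$3.72B.
Δexcess reserves = Δreserves − Δrequired = +$104B − (+$3.72B) = +$100.28 billion.

+$100.28 billion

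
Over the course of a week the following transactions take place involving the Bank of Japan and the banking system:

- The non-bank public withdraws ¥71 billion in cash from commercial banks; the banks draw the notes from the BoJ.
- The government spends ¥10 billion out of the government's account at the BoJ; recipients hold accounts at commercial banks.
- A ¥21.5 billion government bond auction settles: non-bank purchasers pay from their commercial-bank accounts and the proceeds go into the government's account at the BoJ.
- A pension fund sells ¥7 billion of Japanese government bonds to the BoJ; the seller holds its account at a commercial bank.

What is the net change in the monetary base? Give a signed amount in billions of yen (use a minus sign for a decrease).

BoJ balance sheet:
  Assets:      Securities +¥7B
  Liabilities: Bank reserves −¥75.5B, Currency in circulation +¥71B, Government deposits +¥11.5B
Monetary base = currency + reserves: +¥71B + (−¥75.5B) = -¥4.5 billion.

-¥4.5 billion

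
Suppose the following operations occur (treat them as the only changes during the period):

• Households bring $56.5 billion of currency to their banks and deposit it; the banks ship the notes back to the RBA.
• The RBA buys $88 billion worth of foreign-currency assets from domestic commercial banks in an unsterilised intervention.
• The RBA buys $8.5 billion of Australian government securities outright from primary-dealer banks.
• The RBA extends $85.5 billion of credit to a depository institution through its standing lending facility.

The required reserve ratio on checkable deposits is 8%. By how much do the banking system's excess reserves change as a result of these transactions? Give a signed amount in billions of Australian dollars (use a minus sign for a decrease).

Currency deposit $56.5 billion: reserves +$56.5B, deposits +$56.5B.
FX purchase $88 billion: reserves +$88B, deposits 0.
OMO purchase (from banks) $8.5 billion: reserves +$8.5B, deposits 0.
Discount-window loan $85.5 billion: reserves +$85.5B, deposits 0.
Totals: Δreserves = +$238.5B, Δdeposits = +$56.5B.
Δrequired reserves = 8% × +$56.5B = +$4.52B.
Δexcess reserves = Δreserves − Δrequired = +$238.5B − (+$4.52B) = +$233.98 billion.

+$233.98 billion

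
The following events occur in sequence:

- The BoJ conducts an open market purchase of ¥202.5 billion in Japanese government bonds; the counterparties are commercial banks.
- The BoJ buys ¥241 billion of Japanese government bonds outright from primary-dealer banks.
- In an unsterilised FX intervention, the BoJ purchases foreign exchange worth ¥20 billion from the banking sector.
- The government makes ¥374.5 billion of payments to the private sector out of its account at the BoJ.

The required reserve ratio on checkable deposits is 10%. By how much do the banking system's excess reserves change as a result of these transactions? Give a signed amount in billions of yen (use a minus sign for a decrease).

OMO purchase (from banks) ¥202.5 billion: reserves +¥202.5B, deposits 0.
OMO purchase (from banks) ¥241 billion: reserves +¥241B, deposits 0.
FX purchase ¥20 billion: reserves +¥20B, deposits 0.
Government spending ¥374.5 billion: reserves +¥374.5B, deposits +¥374.5B.
Totals: Δreserves = +¥838B, Δdeposits = +¥374.5B.
Δrequired reserves = 10% × +¥374.5B = +¥37.45B.
Δexcess reserves = Δreserves − Δrequired = +¥838B − (+¥37.45B) = +¥800.55 billion.

+¥800.55 billion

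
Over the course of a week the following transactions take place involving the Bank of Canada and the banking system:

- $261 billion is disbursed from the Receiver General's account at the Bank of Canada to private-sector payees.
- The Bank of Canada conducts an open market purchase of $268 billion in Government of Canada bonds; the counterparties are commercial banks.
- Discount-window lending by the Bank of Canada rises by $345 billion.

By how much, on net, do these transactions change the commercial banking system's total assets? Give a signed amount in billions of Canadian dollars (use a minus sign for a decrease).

Bank of Canada balance sheet:
  Assets:      Securities +$268B, Loans to banks +$345B
  Liabilities: Bank reserves +$874B, Government deposits −$261B
Commercial banking system:
  Assets:      Reserves at CB +$874B, Securities −$268B
  Liabilities: Checkable deposits +$261B, Borrowings from CB +$345B
Change in total bank assets = +$606 billion.

+$606 billion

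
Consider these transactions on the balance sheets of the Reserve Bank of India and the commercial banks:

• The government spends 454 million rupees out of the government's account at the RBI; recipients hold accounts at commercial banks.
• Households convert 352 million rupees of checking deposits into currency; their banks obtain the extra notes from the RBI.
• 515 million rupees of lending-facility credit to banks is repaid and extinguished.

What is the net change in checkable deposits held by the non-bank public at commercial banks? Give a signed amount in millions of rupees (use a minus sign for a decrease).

Government spending 454 million rupees: non-bank counterparties' bank balances rise → +454M.
Currency withdrawal 352 million rupees: non-bank counterparties' bank balances fall → −352M.
Discount-window repayment 515 million rupees: the counterparty is a bank, so public deposits are unchanged → 0.
Net: 454 − 352 + 0 = +102 million.

+102 million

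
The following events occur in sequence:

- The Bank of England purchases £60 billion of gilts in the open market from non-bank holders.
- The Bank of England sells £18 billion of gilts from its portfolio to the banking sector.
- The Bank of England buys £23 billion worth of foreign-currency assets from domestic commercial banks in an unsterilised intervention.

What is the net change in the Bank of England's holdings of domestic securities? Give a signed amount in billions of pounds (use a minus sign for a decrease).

+£42 billion

Bank of England balance sheet:
  Assets:      Securities +£42B, Foreign assets +£23B
  Liabilities: Bank reserves +£65B
So the change in the Bank of England's holdings of domestic securities is +£42 billion.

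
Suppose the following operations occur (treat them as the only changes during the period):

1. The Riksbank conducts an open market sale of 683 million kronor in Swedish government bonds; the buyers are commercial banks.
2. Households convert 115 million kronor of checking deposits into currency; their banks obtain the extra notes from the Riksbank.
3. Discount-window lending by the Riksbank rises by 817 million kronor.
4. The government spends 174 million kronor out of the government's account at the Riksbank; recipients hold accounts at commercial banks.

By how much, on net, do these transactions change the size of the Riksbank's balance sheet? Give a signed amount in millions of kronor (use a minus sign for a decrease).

+134 million

OMO sale (to banks) 683 million kronor: a Riksbank asset is shed → −683M.
Currency withdrawal 115 million kronor: only the composition of liabilities changes → 0.
Discount-window loan 817 million kronor: a Riksbank asset is acquired → +817M.
Government spending 174 million kronor: only the composition of liabilities changes → 0.
Net: −683 + 0 + 817 + 0 = +134 million.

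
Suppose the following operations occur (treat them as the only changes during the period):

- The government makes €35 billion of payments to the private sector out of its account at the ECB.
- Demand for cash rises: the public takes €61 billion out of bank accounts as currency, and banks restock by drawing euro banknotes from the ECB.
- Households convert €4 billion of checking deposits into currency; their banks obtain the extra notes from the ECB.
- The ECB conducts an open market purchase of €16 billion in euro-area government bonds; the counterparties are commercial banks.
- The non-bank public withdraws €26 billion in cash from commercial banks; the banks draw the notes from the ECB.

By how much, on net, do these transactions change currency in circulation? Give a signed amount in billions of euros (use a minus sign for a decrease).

+€91 billion

ECB balance sheet:
  Assets:      Securities +€16B
  Liabilities: Bank reserves −€40B, Currency in circulation +€91B, Government deposits −€35B
Commercial banking system:
  Assets:      Reserves at CB −€40B, Securities −€16B
  Liabilities: Checkable deposits −€56B
So the change in currency in circulation is +€91 billion.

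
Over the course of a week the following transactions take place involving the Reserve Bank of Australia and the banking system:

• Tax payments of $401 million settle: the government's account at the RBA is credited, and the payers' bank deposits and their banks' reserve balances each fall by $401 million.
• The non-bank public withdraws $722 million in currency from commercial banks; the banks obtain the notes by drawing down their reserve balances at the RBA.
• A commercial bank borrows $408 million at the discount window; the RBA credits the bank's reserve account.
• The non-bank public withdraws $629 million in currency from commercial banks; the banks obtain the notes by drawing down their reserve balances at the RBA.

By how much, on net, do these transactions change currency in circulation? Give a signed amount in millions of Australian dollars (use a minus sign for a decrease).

+$1351 million

Government account inflow $401 million: no currency enters or leaves circulation → 0.
Currency withdrawal $722 million: notes leave the central bank → +$722M.
Discount-window loan $408 million: no currency enters or leaves circulation → 0.
Currency withdrawal $629 million: notes leave the central bank → +$629M.
Net: 0 + 722 + 0 + 629 = +$1351 million.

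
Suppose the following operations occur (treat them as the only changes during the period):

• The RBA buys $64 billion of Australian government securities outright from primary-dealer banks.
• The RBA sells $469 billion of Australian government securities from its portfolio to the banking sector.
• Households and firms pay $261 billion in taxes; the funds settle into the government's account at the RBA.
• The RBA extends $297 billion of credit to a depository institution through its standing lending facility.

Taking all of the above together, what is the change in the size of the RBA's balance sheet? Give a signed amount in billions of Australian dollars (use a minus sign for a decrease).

-$108 billion

OMO purchase (from banks) $64 billion: an RBA asset is acquired → +$64B.
OMO sale (to banks) $469 billion: an RBA asset is shed → −$469B.
Government account inflow $261 billion: only the composition of liabilities changes → 0.
Discount-window loan $297 billion: an RBA asset is acquired → +$297B.
Net: 64 − 469 + 0 + 297 = -$108 billion.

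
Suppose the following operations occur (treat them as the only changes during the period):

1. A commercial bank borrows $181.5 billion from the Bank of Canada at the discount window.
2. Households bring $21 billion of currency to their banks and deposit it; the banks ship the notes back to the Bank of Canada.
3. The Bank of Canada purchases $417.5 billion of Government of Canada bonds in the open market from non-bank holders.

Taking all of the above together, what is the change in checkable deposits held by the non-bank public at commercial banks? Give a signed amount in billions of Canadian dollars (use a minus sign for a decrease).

+$438.5 billion

Discount-window loan $181.5 billion: the counterparty is a bank, so public deposits are unchanged → 0.
Currency deposit $21 billion: non-bank counterparties' bank balances rise → +$21B.
Asset purchase (from non-banks) $417.5 billion: non-bank counterparties' bank balances rise → +$417.5B.
Net: 0 + 21 + 417.5 = +$438.5 billion.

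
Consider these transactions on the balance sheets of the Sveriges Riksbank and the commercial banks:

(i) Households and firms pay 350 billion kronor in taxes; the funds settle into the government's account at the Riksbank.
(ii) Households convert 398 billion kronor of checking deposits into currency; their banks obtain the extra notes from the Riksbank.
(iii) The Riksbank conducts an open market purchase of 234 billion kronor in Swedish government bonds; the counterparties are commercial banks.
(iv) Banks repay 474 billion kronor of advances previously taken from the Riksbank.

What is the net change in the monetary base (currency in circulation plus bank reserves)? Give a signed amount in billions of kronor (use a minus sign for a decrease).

Government account inflow 350 billion kronor: reserves shift to a non-base liability → −350B.
Currency withdrawal 398 billion kronor: just a shift between currency and reserves — both are base money → 0.
OMO purchase (from banks) 234 billion kronor: Riksbank balance sheet expands → +234B.
Discount-window repayment 474 billion kronor: Riksbank balance sheet contracts → −474B.
Net: −350 + 0 + 234 − 474 = -590 billion.

-590 billion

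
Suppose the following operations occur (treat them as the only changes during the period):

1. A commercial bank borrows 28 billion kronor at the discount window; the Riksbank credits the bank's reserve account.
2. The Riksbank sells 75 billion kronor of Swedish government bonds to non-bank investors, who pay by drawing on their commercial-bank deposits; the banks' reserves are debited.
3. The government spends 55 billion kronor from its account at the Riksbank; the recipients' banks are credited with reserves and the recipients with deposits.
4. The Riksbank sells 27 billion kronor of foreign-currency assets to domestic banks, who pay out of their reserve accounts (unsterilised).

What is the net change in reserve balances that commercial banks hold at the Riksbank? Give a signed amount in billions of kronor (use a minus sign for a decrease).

-19 billion

Discount-window loan 28 billion kronor: the loan is credited to the bank's reserve account → +28B.
Asset sale (to non-banks) 75 billion kronor: the non-bank buyers' banks settle from reserves → −75B.
Government spending 55 billion kronor: government payments flow into bank reserve accounts → +55B.
FX sale 27 billion kronor: the buying banks pay out of their reserve balances → −27B.
Net: 28 − 75 + 55 − 27 = -19 billion.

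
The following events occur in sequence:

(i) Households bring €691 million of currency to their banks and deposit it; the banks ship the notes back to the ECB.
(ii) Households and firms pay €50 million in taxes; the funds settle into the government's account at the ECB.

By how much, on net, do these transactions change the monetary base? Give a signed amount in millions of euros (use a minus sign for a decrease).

-€50 million

Currency deposit €691 million: just a shift between currency and reserves — both are base money → 0.
Government account inflow €50 million: reserves shift to a non-base liability → −€50M.
Net: 0 − 50 = -€50 million.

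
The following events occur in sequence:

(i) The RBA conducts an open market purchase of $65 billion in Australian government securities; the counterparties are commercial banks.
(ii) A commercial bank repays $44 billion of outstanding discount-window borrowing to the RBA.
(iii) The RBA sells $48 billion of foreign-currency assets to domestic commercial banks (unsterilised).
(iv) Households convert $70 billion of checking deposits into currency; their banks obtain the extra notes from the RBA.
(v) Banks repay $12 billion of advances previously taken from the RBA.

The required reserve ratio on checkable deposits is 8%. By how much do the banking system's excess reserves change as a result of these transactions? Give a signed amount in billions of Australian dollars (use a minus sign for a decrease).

OMO purchase (from banks) $65 billion: reserves +$65B, deposits 0.
Discount-window repayment $44 billion: reserves −$44B, deposits 0.
FX sale $48 billion: reserves −$48B, deposits 0.
Currency withdrawal $70 billion: reserves −$70B, deposits −$70B.
Discount-window repayment $12 billion: reserves −$12B, deposits 0.
Totals: Δreserves = −$109B, Δdeposits = −$70B.
Δrequired reserves = 8% × −$70B = −$5.6B.
Δexcess reserves = Δreserves − Δrequired = −$109B − (−$5.6B) = -$103.4 billion.

-$103.4 billion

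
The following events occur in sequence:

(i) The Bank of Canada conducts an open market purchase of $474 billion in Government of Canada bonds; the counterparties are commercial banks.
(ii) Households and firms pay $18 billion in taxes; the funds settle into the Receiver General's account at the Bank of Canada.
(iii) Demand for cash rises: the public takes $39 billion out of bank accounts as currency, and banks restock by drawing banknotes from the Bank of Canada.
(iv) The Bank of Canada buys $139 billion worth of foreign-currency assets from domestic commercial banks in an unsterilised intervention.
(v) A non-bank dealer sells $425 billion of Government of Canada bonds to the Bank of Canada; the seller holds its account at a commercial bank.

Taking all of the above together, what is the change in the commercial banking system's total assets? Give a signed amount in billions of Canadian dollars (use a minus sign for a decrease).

+$368 billion

Bank of Canada balance sheet:
  Assets:      Securities +$899B, Foreign assets +$139B
  Liabilities: Bank reserves +$981B, Currency in circulation +$39B, Government deposits +$18B
Commercial banking system:
  Assets:      Reserves at CB +$981B, Securities −$474B, Foreign assets −$139B
  Liabilities: Checkable deposits +$368B
Change in total bank assets = +$368 billion.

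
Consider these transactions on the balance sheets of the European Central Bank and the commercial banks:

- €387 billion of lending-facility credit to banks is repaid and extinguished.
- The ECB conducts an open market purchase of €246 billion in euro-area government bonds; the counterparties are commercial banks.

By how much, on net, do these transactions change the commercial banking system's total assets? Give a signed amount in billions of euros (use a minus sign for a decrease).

Discount-window repayment €387 billion: bank balance sheets shrink → −€387B.
OMO purchase (from banks) €246 billion: just an asset swap on bank balance sheets → 0.
Net: −387 + 0 = -€387 billion.

-€387 billion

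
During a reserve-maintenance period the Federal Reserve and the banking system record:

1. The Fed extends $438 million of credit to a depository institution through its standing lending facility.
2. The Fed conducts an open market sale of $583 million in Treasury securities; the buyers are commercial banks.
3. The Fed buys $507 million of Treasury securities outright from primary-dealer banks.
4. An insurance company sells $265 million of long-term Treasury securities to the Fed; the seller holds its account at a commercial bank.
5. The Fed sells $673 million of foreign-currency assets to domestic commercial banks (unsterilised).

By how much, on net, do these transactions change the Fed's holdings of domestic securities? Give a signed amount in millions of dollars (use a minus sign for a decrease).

Discount-window loan $438 million: the Fed's securities portfolio is untouched → 0.
OMO sale (to banks) $583 million: securities removed from the Fed's portfolio → −$583M.
OMO purchase (from banks) $507 million: securities added to the Fed's portfolio → +$507M.
Asset purchase (from non-banks) $265 million: securities added to the Fed's portfolio → +$265M.
FX sale $673 million: the Fed's securities portfolio is untouched → 0.
Net: 0 − 583 + 507 + 265 + 0 = +$189 million.

+$189 million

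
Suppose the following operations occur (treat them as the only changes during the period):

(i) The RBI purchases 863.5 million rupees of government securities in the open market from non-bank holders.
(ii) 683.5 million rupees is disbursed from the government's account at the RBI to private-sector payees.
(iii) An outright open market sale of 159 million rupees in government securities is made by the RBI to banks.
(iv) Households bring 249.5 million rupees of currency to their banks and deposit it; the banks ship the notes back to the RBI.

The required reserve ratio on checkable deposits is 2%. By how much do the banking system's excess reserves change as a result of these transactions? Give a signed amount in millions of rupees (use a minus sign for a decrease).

+1601.57 million

Asset purchase (from non-banks) 863.5 million rupees: reserves +863.5M, deposits +863.5M.
Government spending 683.5 million rupees: reserves +683.5M, deposits +683.5M.
OMO sale (to banks) 159 million rupees: reserves −159M, deposits 0.
Currency deposit 249.5 million rupees: reserves +249.5M, deposits +249.5M.
Totals: Δreserves = +1637.5M, Δdeposits = +1796.5M.
Δrequired reserves = 2% × +1796.5M = +35.93M.
Δexcess reserves = Δreserves − Δrequired = +1637.5M − (+35.93M) = +1601.57 million.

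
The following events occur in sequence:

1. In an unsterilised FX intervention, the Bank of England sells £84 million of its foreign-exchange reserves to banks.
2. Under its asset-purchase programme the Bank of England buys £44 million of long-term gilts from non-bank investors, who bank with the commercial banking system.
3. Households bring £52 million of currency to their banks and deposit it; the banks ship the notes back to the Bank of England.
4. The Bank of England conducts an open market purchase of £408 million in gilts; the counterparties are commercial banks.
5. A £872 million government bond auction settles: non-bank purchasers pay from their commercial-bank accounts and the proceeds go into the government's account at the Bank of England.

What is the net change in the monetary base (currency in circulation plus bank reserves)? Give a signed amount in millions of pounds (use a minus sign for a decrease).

-£504 million

FX sale £84 million: Bank of England balance sheet contracts → −£84M.
Asset purchase (from non-banks) £44 million: Bank of England balance sheet expands → +£44M.
Currency deposit £52 million: just a shift between currency and reserves — both are base money → 0.
OMO purchase (from banks) £408 million: Bank of England balance sheet expands → +£408M.
Government account inflow £872 million: reserves shift to a non-base liability → −£872M.
Net: −84 + 44 + 0 + 408 − 872 = -£504 million.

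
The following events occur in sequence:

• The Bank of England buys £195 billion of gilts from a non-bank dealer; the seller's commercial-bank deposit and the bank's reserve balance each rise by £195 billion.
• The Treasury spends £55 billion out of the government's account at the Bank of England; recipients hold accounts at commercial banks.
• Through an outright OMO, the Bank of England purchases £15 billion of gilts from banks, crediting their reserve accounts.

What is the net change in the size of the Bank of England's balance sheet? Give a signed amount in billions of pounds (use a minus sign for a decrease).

Asset purchase (from non-banks) £195 billion: a Bank of England asset is acquired → +£195B.
Government spending £55 billion: only the composition of liabilities changes → 0.
OMO purchase (from banks) £15 billion: a Bank of England asset is acquired → +£15B.
Net: 195 + 0 + 15 = +£210 billion.

+£210 billion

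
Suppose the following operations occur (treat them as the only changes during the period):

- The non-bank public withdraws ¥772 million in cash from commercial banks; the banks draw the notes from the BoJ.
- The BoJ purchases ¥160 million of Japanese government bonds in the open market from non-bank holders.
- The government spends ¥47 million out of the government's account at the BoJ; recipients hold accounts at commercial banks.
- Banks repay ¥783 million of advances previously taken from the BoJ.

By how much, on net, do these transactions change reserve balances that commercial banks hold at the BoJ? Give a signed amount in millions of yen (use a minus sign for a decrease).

-¥1348 million

Currency withdrawal ¥772 million: banks swap reserves for currency → −¥772M.
Asset purchase (from non-banks) ¥160 million: the BoJ pays by crediting reserve accounts → +¥160M.
Government spending ¥47 million: government payments flow into bank reserve accounts → +¥47M.
Discount-window repayment ¥783 million: repayment is debited from reserves → −¥783M.
Net: −772 + 160 + 47 − 783 = -¥1348 million.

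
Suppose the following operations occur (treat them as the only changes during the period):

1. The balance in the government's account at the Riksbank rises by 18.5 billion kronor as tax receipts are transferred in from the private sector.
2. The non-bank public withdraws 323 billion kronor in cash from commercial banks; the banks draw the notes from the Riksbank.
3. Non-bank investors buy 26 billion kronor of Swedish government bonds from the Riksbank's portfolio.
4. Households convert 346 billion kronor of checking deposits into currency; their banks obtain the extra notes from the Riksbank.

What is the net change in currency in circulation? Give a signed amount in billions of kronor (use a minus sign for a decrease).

+669 billion

Government account inflow 18.5 billion kronor: no currency enters or leaves circulation → 0.
Currency withdrawal 323 billion kronor: notes leave the central bank → +323B.
Asset sale (to non-banks) 26 billion kronor: no currency enters or leaves circulation → 0.
Currency withdrawal 346 billion kronor: notes leave the central bank → +346B.
Net: 0 + 323 + 0 + 346 = +669 billion.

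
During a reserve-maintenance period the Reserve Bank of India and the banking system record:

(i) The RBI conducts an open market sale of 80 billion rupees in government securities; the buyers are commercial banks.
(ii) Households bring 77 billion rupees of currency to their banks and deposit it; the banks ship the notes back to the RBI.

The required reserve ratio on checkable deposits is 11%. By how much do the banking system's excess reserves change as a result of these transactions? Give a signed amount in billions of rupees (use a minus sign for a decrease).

OMO sale (to banks) 80 billion rupees: reserves −80B, deposits 0.
Currency deposit 77 billion rupees: reserves +77B, deposits +77B.
Totals: Δreserves = −3B, Δdeposits = +77B.
Δrequired reserves = 11% × +77B = +8.47B.
Δexcess reserves = Δreserves − Δrequired = −3B − (+8.47B) = -11.47 billion.

-11.47 billion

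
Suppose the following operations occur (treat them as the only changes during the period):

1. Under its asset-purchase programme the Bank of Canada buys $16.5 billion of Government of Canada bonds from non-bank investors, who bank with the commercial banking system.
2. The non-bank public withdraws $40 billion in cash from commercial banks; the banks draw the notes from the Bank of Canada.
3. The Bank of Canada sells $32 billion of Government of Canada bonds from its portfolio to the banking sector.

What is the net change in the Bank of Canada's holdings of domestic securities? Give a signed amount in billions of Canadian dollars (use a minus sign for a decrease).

-$15.5 billion

Asset purchase (from non-banks) $16.5 billion: securities added to the Bank of Canada's portfolio → +$16.5B.
Currency withdrawal $40 billion: the Bank of Canada's securities portfolio is untouched → 0.
OMO sale (to banks) $32 billion: securities removed from the Bank of Canada's portfolio → −$32B.
Net: 16.5 + 0 − 32 = -$15.5 billion.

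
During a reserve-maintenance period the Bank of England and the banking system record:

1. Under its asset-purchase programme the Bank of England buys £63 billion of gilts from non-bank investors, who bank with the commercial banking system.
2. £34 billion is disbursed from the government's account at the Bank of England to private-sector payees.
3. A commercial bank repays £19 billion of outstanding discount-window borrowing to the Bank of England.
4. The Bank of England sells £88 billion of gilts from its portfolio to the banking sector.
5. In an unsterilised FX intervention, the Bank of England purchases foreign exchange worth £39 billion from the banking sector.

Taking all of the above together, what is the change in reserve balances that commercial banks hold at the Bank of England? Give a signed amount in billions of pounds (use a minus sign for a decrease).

+£29 billion

Bank of England balance sheet:
  Assets:      Securities −£25B, Loans to banks −£19B, Foreign assets +£39B
  Liabilities: Bank reserves +£29B, Government deposits −£34B
So the change in reserve balances that commercial banks hold at the Bank of England is +£29 billion.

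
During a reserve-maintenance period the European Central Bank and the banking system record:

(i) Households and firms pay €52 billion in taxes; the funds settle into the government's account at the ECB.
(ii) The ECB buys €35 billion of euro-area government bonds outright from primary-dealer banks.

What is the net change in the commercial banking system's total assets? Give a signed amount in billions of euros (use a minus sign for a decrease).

ECB balance sheet:
  Assets:      Securities +€35B
  Liabilities: Bank reserves −€17B, Government deposits +€52B
Commercial banking system:
  Assets:      Reserves at CB −€17B, Securities −€35B
  Liabilities: Checkable deposits −€52B
Change in total bank assets = -€52 billion.

-€52 billion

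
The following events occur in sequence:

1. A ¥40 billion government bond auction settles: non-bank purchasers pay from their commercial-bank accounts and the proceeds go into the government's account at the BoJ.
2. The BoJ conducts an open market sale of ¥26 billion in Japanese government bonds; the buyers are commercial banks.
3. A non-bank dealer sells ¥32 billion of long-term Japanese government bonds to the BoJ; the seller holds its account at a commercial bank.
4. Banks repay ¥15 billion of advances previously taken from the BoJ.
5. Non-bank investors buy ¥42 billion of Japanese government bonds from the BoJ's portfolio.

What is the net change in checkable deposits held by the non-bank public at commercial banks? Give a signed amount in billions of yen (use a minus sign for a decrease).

-¥50 billion

Government account inflow ¥40 billion: non-bank counterparties' bank balances fall → −¥40B.
OMO sale (to banks) ¥26 billion: the counterparty is a bank, so public deposits are unchanged → 0.
Asset purchase (from non-banks) ¥32 billion: non-bank counterparties' bank balances rise → +¥32B.
Discount-window repayment ¥15 billion: the counterparty is a bank, so public deposits are unchanged → 0.
Asset sale (to non-banks) ¥42 billion: non-bank counterparties' bank balances fall → −¥42B.
Net: −40 + 0 + 32 + 0 − 42 = -¥50 billion.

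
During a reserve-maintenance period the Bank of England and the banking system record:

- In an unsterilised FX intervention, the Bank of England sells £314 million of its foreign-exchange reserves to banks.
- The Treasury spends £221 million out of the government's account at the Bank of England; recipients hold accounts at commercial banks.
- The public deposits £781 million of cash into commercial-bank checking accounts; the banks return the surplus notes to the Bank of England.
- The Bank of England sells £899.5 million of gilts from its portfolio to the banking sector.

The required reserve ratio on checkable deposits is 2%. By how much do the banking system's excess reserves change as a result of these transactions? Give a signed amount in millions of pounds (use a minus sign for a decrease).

FX sale £314 million: reserves −£314M, deposits 0.
Government spending £221 million: reserves +£221M, deposits +£221M.
Currency deposit £781 million: reserves +£781M, deposits +£781M.
OMO sale (to banks) £899.5 million: reserves −£899.5M, deposits 0.
Totals: Δreserves = −£211.5M, Δdeposits = +£1002M.
Δrequired reserves = 2% × +£1002M = +£20.04M.
Δexcess reserves = Δreserves − Δrequired = −£211.5M − (+£20.04M) = -£231.54 million.

-£231.54 million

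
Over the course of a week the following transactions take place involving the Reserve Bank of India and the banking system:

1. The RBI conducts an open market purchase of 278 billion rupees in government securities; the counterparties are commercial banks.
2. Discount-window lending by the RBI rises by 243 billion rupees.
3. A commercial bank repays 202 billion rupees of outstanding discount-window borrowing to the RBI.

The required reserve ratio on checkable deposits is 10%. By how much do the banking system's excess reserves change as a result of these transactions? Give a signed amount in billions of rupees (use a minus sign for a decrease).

+319 billion

OMO purchase (from banks) 278 billion rupees: reserves +278B, deposits 0.
Discount-window loan 243 billion rupees: reserves +243B, deposits 0.
Discount-window repayment 202 billion rupees: reserves −202B, deposits 0.
Totals: Δreserves = +319B, Δdeposits = 0.
Δrequired reserves = 10% × 0 = 0.
Δexcess reserves = Δreserves − Δrequired = +319B − (0) = +319 billion.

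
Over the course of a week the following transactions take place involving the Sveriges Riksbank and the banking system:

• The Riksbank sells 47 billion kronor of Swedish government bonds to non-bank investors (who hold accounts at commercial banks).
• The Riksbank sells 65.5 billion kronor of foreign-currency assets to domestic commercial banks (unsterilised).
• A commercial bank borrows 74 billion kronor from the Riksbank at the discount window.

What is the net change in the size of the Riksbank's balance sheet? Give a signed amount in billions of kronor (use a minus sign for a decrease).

Asset sale (to non-banks) 47 billion kronor: a Riksbank asset is shed → −47B.
FX sale 65.5 billion kronor: a Riksbank asset is shed → −65.5B.
Discount-window loan 74 billion kronor: a Riksbank asset is acquired → +74B.
Net: −47 − 65.5 + 74 = -38.5 billion.

-38.5 billion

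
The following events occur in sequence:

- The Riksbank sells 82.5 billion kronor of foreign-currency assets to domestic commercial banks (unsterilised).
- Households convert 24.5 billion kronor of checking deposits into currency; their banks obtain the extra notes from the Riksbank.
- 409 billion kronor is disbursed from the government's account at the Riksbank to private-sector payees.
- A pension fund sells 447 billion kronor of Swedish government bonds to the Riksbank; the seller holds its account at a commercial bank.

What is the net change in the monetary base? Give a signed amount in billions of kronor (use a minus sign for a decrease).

Riksbank balance sheet:
  Assets:      Securities +447B, Foreign assets −82.5B
  Liabilities: Bank reserves +749B, Currency in circulation +24.5B, Government deposits −409B
Monetary base = currency + reserves: +24.5B + (+749B) = +773.5 billion.

+773.5 billion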